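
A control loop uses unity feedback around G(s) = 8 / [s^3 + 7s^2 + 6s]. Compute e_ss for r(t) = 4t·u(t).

3

The denominator has no term below 6s — 1 pole at s=0, type 1.
K_v = lim_{s→0} s·G(s) = 8 / 6 = 4/3.
e_ss = 4/K_v = 4/(4/3) = 3.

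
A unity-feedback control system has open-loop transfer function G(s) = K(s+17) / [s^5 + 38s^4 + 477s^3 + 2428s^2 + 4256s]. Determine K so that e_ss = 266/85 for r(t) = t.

Lowest-order denominator term is 4256s, so the open loop has 1 pole at the origin → type 1 system.
K_v = lim_{s→0} s·G(s) = K·17 / 4256 = (17/4256)·K.
e_ss = 1/K_v = 266/85 ⇒ K_v = 85/266 ⇒ K = (85/266)/(17/4256) = 80.

80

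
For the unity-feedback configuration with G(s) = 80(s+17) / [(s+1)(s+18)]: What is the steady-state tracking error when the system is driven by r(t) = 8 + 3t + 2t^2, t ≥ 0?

G(s) has no factors of s in the denominator, so the system is type 0. Taking each input component in turn:
  • 8: e_ss = 8/(1+K_p) with K_p=680/9 → 72/689.
  • 3t: a type-0 system cannot track it, e_ss → ∞.
  • 2t^2: a type-0 system cannot track it, e_ss → ∞.
The unbounded component dominates.

infinity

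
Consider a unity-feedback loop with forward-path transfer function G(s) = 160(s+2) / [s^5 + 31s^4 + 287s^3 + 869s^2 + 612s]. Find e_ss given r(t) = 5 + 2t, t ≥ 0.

Factoring s from the denominator leaves a polynomial with constant term 612, so the system is type 1. By superposition:
  • 5: tracked with zero error.
  • 2t: e_ss = 2/K_v with K_v=80/153 → 3.825.
Total e_ss = 3.825.

3.825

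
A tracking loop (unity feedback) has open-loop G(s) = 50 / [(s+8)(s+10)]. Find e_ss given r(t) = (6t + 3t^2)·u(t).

infinity

No free integrators in G(s): this is a type 0 system. Treating each term separately:
  • 6t: a type-0 system cannot track it, e_ss → ∞.
  • 3t^2: a type-0 system cannot track it, e_ss → ∞.
The unbounded component dominates.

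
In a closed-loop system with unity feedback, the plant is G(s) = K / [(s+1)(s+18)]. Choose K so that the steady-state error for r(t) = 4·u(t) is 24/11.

No free integrators in G(s): this is a type 0 system.
K_p = lim_{s→0} G(s) = K / (1·18) = (1/18)·K.
e_ss = 4/(1 + K_p) = 24/11 ⇒ 1 + (1/18)·K = 11/6 ⇒ K = 15.

15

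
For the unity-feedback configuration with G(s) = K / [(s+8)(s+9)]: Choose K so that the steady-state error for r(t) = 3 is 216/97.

System type = 0 (no poles at s=0).
K_p = lim_{s→0} G(s) = K / (8·9) = (1/72)·K.
e_ss = 3/(1 + K_p) = 216/97 ⇒ 1 + (1/72)·K = 97/72 ⇒ K = 25.

25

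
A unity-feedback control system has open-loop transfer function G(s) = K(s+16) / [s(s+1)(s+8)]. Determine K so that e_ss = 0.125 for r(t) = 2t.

One free integrator in G(s): this is a type 1 system.
K_v = lim_{s→0} s·G(s) = K·16 / (1·8) = 2·K.
e_ss = 2/K_v = 0.125 ⇒ K_v = 16 ⇒ K = 16/2 = 8.

8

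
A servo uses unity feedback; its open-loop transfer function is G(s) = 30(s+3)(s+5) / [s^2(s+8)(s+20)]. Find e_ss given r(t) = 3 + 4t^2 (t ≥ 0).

128/45

Two free integrators in G(s): this is a type 2 system. Taking each input component in turn:
  • 3: tracked with zero error.
  • 4t^2: e_ss = 8/K_a with K_a=2.8125 → 128/45.
Total e_ss = 128/45.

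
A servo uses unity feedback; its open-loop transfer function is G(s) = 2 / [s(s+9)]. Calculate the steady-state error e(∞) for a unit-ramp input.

4.5

The open loop has one pole at the origin → type 1 system.
K_v = lim_{s→0} s·G(s) = 2 / (9) = 2/9.
e_ss = 1/K_v = 1/(2/9) = 4.5.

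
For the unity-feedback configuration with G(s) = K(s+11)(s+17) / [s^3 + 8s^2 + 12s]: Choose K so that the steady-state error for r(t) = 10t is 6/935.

Lowest-order denominator term is 12s, so the open loop has 1 pole at the origin → type 1 system.
K_v = lim_{s→0} s·G(s) = K·11·17 / 12 = (187/12)·K.
e_ss = 10/K_v = 6/935 ⇒ K_v = 4675/3 ⇒ K = (4675/3)/(187/12) = 100.

100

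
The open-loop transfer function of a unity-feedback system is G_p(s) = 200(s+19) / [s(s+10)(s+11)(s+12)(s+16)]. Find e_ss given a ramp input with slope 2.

System type = 1 (one pole at s=0).
K_v = lim_{s→0} s·G_p(s) = 200·19 / (10·11·12·16) = 95/528.
e_ss = 2/K_v = 2/(95/528) = 1056/95.

1056/95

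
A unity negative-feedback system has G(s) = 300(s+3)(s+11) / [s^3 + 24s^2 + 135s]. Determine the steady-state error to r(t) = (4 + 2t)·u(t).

The denominator has no term below 135s — 1 pole at s=0, type 1. Taking each input component in turn:
  • 4: tracked with zero error.
  • 2t: e_ss = 2/K_v with K_v=220/3 → 3/110.
Total e_ss = 3/110.

3/110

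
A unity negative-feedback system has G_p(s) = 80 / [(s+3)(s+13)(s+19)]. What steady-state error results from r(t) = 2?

System type = 0 (no poles at s=0).
K_p = lim_{s→0} G_p(s) = 80 / (3·13·19) = 80/741.
e_ss = 2/(1 + K_p) = 2/(821/741) = 1482/821.

1482/821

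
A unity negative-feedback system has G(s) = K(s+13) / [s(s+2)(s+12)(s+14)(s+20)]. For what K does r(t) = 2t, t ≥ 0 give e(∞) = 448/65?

150

The open loop has one pole at the origin → type 1 system.
K_v = lim_{s→0} s·G(s) = K·13 / (2·12·14·20) = (13/6720)·K.
e_ss = 2/K_v = 448/65 ⇒ K_v = 65/224 ⇒ K = (65/224)/(13/6720) = 150.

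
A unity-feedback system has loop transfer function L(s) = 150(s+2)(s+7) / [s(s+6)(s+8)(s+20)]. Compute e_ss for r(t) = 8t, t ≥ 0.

128/35

System type = 1 (one pole at s=0).
K_v = lim_{s→0} s·L(s) = 150·2·7 / (6·8·20) = 2.1875.
e_ss = 8/K_v = 8/2.1875 = 128/35.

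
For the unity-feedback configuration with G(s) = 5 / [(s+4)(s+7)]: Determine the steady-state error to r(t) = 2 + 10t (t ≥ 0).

The open loop has no poles at the origin → type 0 system. Treating each term separately:
  • 2: e_ss = 2/(1+K_p) with K_p=5/28 → 56/33.
  • 10t: a type-0 system cannot track it, e_ss → ∞.
The unbounded component dominates.

infinity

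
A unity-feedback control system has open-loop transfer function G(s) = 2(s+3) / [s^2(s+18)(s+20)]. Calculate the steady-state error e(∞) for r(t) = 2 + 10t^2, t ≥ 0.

1200

The open loop has two poles at the origin → type 2 system. Treating each term separately:
  • 2: tracked with zero error.
  • 10t^2: e_ss = 20/K_a with K_a=1/60 → 1200.
Total e_ss = 1200.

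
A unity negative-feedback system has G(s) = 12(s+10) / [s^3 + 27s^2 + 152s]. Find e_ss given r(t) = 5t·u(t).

19/3

Factoring s from the denominator leaves a polynomial with constant term 152, so the system is type 1.
K_v = lim_{s→0} s·G(s) = 12·10 / 152 = 15/19.
e_ss = 5/K_v = 5/(15/19) = 19/3.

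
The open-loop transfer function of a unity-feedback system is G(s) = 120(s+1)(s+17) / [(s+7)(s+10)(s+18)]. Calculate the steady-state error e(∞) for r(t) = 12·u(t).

252/55

No free integrators in G(s): this is a type 0 system.
K_p = lim_{s→0} G(s) = 120·1·17 / (7·10·18) = 34/21.
e_ss = 12/(1 + K_p) = 12/(55/21) = 252/55.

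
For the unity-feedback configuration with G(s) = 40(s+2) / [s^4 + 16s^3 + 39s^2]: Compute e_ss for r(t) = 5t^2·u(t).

4.875

The denominator has no term below 39s^2 — 2 poles at s=0, type 2.
K_a = lim_{s→0} s^2·G(s) = 40·2 / 39 = 80/39.
r(t) = 5t^2 gives R(s) = 10/s^3.
e_ss = 10/K_a = 10/(80/39) = 4.875.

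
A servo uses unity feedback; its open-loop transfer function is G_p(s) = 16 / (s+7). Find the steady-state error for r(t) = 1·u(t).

7/23

The open loop has no poles at the origin → type 0 system.
K_p = lim_{s→0} G_p(s) = 16 / (7) = 16/7.
e_ss = 1/(1 + K_p) = 1/(23/7) = 7/23.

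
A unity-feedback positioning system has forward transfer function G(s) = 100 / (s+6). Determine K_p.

50/3

The open loop has no poles at the origin → type 0 system.
K_p = lim_{s→0} G(s) = 100 / (6) = 50/3.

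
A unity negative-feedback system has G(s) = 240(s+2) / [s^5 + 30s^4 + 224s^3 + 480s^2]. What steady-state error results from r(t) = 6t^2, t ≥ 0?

12

Factoring s^2 from the denominator leaves a polynomial with constant term 480, so the system is type 2.
K_a = lim_{s→0} s^2·G(s) = 240·2 / 480 = 1.
r(t) = 6t^2 gives R(s) = 12/s^3.
e_ss = 12/K_a = 12/1 = 12.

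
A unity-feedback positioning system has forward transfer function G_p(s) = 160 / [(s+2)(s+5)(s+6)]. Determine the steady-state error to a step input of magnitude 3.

9/11

The open loop has no poles at the origin → type 0 system.
K_p = lim_{s→0} G_p(s) = 160 / (2·5·6) = 8/3.
e_ss = 3/(1 + K_p) = 3/(11/3) = 9/11.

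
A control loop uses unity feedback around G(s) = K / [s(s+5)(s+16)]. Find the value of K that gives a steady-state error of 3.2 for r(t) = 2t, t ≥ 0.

50

G(s) has one factor of s in the denominator, so the system is type 1.
K_v = lim_{s→0} s·G(s) = K / (5·16) = 0.0125·K.
e_ss = 2/K_v = 3.2 ⇒ K_v = 0.625 ⇒ K = 0.625/0.0125 = 50.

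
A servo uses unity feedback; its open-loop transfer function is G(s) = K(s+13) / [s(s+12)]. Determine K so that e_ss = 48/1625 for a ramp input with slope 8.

250

System type = 1 (one pole at s=0).
K_v = lim_{s→0} s·G(s) = K·13 / (12) = (13/12)·K.
e_ss = 8/K_v = 48/1625 ⇒ K_v = 1625/6 ⇒ K = (1625/6)/(13/12) = 250.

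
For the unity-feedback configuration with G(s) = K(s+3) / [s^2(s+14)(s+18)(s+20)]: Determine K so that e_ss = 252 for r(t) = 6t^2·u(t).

80

Two free integrators in G(s): this is a type 2 system.
K_a = lim_{s→0} s^2·G(s) = K·3 / (14·18·20) = (1/1680)·K.
e_ss = 12/K_a = 252 ⇒ K_a = 1/21 ⇒ K = (1/21)/(1/1680) = 80.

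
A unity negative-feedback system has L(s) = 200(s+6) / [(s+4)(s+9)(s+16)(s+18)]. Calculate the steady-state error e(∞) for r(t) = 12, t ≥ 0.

2592/241

System type = 0 (no poles at s=0).
K_p = lim_{s→0} L(s) = 200·6 / (4·9·16·18) = 25/216.
e_ss = 12/(1 + K_p) = 12/(241/216) = 2592/241.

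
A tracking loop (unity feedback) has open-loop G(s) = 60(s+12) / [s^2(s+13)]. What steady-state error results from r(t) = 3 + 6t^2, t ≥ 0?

13/60

The open loop has two poles at the origin → type 2 system. Treating each term separately:
  • 3: tracked with zero error.
  • 6t^2: e_ss = 12/K_a with K_a=720/13 → 13/60.
Total e_ss = 13/60.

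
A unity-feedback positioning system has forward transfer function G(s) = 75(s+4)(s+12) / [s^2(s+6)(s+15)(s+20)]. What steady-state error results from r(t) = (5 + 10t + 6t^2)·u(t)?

G(s) has two factors of s in the denominator, so the system is type 2. Treating each term separately:
  • 5: tracked with zero error.
  • 10t: tracked with zero error.
  • 6t^2: e_ss = 12/K_a with K_a=2 → 6.
Total e_ss = 6.

6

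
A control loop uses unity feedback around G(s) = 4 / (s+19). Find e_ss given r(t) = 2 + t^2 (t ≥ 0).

infinity

System type = 0 (no poles at s=0). Treating each term separately:
  • 2: e_ss = 2/(1+K_p) with K_p=4/19 → 38/23.
  • t^2: a type-0 system cannot track it, e_ss → ∞.
The unbounded component dominates.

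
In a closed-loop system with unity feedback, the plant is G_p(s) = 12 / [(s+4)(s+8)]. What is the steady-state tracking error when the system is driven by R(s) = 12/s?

96/11

No free integrators in G_p(s): this is a type 0 system.
K_p = lim_{s→0} G_p(s) = 12 / (4·8) = 0.375.
e_ss = 12/(1 + K_p) = 12/1.375 = 96/11.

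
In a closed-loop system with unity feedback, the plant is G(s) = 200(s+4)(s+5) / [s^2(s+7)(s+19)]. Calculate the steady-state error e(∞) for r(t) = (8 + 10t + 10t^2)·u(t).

0.665

The open loop has two poles at the origin → type 2 system. Treating each term separately:
  • 8: tracked with zero error.
  • 10t: tracked with zero error.
  • 10t^2: e_ss = 20/K_a with K_a=4000/133 → 0.665.
Total e_ss = 0.665.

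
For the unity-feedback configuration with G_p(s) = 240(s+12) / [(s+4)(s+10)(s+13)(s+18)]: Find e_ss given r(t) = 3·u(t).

G_p(s) has no factors of s in the denominator, so the system is type 0.
K_p = lim_{s→0} G_p(s) = 240·12 / (4·10·13·18) = 4/13.
e_ss = 3/(1 + K_p) = 3/(17/13) = 39/17.

39/17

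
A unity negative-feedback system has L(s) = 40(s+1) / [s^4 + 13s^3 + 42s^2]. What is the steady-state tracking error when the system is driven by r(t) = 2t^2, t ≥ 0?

4.2

Lowest-order denominator term is 42s^2, so the open loop has 2 poles at the origin → type 2 system.
K_a = lim_{s→0} s^2·L(s) = 40·1 / 42 = 20/21.
r(t) = 2t^2 gives R(s) = 4/s^3.
e_ss = 4/K_a = 4/(20/21) = 4.2.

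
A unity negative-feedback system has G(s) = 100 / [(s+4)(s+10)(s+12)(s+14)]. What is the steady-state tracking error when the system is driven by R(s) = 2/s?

G(s) has no factors of s in the denominator, so the system is type 0.
K_p = lim_{s→0} G(s) = 100 / (4·10·12·14) = 5/336.
e_ss = 2/(1 + K_p) = 2/(341/336) = 672/341.

672/341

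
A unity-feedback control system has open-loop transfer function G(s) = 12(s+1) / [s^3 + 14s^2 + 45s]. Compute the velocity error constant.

4/15

Factoring s from the denominator leaves a polynomial with constant term 45, so the system is type 1.
K_v = lim_{s→0} s·G(s) = 12·1 / 45 = 4/15.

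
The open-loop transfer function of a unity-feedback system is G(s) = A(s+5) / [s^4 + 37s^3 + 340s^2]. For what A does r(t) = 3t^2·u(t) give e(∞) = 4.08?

100

Factoring s^2 from the denominator leaves a polynomial with constant term 340, so the system is type 2.
K_a = lim_{s→0} s^2·G(s) = A·5 / 340 = (1/68)·A.
e_ss = 6/K_a = 4.08 ⇒ K_a = 25/17 ⇒ A = (25/17)/(1/68) = 100.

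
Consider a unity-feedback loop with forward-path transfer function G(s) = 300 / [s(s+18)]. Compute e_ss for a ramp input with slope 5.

0.3

The open loop has one pole at the origin → type 1 system.
K_v = lim_{s→0} s·G(s) = 300 / (18) = 50/3.
e_ss = 5/K_v = 5/(50/3) = 0.3.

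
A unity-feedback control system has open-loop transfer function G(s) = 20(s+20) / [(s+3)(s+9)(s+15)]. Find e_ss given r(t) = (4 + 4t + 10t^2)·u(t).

infinity

No free integrators in G(s): this is a type 0 system. By superposition:
  • 4: e_ss = 4/(1+K_p) with K_p=80/81 → 324/161.
  • 4t: a type-0 system cannot track it, e_ss → ∞.
  • 10t^2: a type-0 system cannot track it, e_ss → ∞.
The unbounded component dominates.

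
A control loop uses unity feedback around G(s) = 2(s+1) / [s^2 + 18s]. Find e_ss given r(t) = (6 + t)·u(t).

Lowest-order denominator term is 18s, so the open loop has 1 pole at the origin → type 1 system. Treating each term separately:
  • 6: tracked with zero error.
  • t: e_ss = 1/K_v with K_v=1/9 → 9.
Total e_ss = 9.

9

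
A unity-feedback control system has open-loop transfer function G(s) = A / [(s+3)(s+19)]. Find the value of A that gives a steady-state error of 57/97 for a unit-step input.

40

System type = 0 (no poles at s=0).
K_p = lim_{s→0} G(s) = A / (3·19) = (1/57)·A.
e_ss = 1/(1 + K_p) = 57/97 ⇒ 1 + (1/57)·A = 97/57 ⇒ A = 40.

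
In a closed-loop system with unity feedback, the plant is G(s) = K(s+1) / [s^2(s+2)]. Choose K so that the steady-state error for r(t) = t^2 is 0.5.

8

System type = 2 (two poles at s=0).
K_a = lim_{s→0} s^2·G(s) = K·1 / (2) = 0.5·K.
e_ss = 2/K_a = 0.5 ⇒ K_a = 4 ⇒ K = 4/0.5 = 8.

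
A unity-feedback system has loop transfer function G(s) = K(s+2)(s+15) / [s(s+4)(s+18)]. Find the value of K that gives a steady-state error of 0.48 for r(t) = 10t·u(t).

50

One free integrator in G(s): this is a type 1 system.
K_v = lim_{s→0} s·G(s) = K·2·15 / (4·18) = (5/12)·K.
e_ss = 10/K_v = 0.48 ⇒ K_v = 125/6 ⇒ K = (125/6)/(5/12) = 50.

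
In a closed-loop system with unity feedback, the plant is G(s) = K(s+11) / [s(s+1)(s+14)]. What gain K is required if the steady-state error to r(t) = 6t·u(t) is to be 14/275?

One free integrator in G(s): this is a type 1 system.
K_v = lim_{s→0} s·G(s) = K·11 / (1·14) = (11/14)·K.
e_ss = 6/K_v = 14/275 ⇒ K_v = 825/7 ⇒ K = (825/7)/(11/14) = 150.

150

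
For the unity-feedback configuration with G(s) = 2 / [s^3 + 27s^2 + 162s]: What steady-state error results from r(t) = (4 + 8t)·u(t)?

Lowest-order denominator term is 162s, so the open loop has 1 pole at the origin → type 1 system. Treating each term separately:
  • 4: tracked with zero error.
  • 8t: e_ss = 8/K_v with K_v=1/81 → 648.
Total e_ss = 648.

648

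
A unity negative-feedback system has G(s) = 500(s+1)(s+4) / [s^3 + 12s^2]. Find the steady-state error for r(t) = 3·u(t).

The denominator has no term below 12s^2 — 2 poles at s=0, type 2.
K_p = ∞ for a type-2 system; e_ss to a step is zero.

0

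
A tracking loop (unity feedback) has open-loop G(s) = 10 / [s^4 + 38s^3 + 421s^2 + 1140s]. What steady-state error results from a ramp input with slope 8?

Lowest-order denominator term is 1140s, so the open loop has 1 pole at the origin → type 1 system.
K_v = lim_{s→0} s·G(s) = 10 / 1140 = 1/114.
e_ss = 8/K_v = 8/(1/114) = 912.

912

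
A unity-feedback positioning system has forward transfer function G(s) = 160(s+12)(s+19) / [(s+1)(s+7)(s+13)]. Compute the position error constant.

G(s) has no factors of s in the denominator, so the system is type 0.
K_p = lim_{s→0} G(s) = 160·12·19 / (1·7·13) = 36480/91.

36480/91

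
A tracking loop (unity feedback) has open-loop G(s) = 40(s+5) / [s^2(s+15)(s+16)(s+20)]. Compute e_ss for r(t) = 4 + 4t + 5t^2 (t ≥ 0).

The open loop has two poles at the origin → type 2 system. Taking each input component in turn:
  • 4: tracked with zero error.
  • 4t: tracked with zero error.
  • 5t^2: e_ss = 10/K_a with K_a=1/24 → 240.
Total e_ss = 240.

240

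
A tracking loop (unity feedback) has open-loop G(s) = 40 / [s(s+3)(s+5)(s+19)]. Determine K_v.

8/57

The open loop has one pole at the origin → type 1 system.
K_v = lim_{s→0} s·G(s) = 40 / (3·5·19) = 8/57.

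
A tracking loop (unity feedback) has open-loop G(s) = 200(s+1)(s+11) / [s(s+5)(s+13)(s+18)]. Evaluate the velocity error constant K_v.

G(s) has one factor of s in the denominator, so the system is type 1.
K_v = lim_{s→0} s·G(s) = 200·1·11 / (5·13·18) = 220/117.

220/117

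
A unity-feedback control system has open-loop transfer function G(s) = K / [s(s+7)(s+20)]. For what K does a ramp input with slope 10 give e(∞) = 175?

8

The open loop has one pole at the origin → type 1 system.
K_v = lim_{s→0} s·G(s) = K / (7·20) = (1/140)·K.
e_ss = 10/K_v = 175 ⇒ K_v = 2/35 ⇒ K = (2/35)/(1/140) = 8.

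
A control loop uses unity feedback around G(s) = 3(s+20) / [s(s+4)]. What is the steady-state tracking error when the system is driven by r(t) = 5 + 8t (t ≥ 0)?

8/15

G(s) has one factor of s in the denominator, so the system is type 1. By superposition:
  • 5: tracked with zero error.
  • 8t: e_ss = 8/K_v with K_v=15 → 8/15.
Total e_ss = 8/15.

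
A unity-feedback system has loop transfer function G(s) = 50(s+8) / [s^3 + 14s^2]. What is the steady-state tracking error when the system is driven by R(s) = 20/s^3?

Lowest-order denominator term is 14s^2, so the open loop has 2 poles at the origin → type 2 system.
K_a = lim_{s→0} s^2·G(s) = 50·8 / 14 = 200/7.
r(t) = 10t^2 gives R(s) = 20/s^3.
e_ss = 20/K_a = 20/(200/7) = 0.7.

0.7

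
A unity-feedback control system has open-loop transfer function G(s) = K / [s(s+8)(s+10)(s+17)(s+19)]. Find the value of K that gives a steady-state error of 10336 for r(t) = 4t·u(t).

10

The open loop has one pole at the origin → type 1 system.
K_v = lim_{s→0} s·G(s) = K / (8·10·17·19) = (1/25840)·K.
e_ss = 4/K_v = 10336 ⇒ K_v = 1/2584 ⇒ K = (1/2584)/(1/25840) = 10.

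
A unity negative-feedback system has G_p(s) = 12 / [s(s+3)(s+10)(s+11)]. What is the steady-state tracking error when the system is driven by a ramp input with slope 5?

137.5

One free integrator in G_p(s): this is a type 1 system.
K_v = lim_{s→0} s·G_p(s) = 12 / (3·10·11) = 2/55.
e_ss = 5/K_v = 5/(2/55) = 137.5.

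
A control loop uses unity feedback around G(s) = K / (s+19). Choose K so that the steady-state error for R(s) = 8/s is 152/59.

The open loop has no poles at the origin → type 0 system.
K_p = lim_{s→0} G(s) = K / (19) = (1/19)·K.
e_ss = 8/(1 + K_p) = 152/59 ⇒ 1 + (1/19)·K = 59/19 ⇒ K = 40.

40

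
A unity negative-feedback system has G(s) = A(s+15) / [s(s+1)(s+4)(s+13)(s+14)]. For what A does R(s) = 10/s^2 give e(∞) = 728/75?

50

The open loop has one pole at the origin → type 1 system.
K_v = lim_{s→0} s·G(s) = A·15 / (1·4·13·14) = (15/728)·A.
e_ss = 10/K_v = 728/75 ⇒ K_v = 375/364 ⇒ A = (375/364)/(15/728) = 50.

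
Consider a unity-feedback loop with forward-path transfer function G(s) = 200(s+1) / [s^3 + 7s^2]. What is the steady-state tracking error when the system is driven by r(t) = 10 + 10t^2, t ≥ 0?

0.7

The denominator has no term below 7s^2 — 2 poles at s=0, type 2. By superposition:
  • 10: tracked with zero error.
  • 10t^2: e_ss = 20/K_a with K_a=200/7 → 0.7.
Total e_ss = 0.7.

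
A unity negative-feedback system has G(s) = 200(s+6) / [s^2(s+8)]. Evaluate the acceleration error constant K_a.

150

G(s) has two factors of s in the denominator, so the system is type 2.
K_a = lim_{s→0} s^2·G(s) = 200·6 / (8) = 150.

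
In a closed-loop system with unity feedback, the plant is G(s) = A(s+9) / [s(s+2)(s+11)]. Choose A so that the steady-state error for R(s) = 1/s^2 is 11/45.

System type = 1 (one pole at s=0).
K_v = lim_{s→0} s·G(s) = A·9 / (2·11) = (9/22)·A.
e_ss = 1/K_v = 11/45 ⇒ K_v = 45/11 ⇒ A = (45/11)/(9/22) = 10.

10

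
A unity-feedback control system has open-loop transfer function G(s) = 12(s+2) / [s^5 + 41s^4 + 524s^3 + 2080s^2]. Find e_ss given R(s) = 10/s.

0

Lowest-order denominator term is 2080s^2, so the open loop has 2 poles at the origin → type 2 system.
A type-2 system has K_p = ∞, so it tracks a step input with zero steady-state error.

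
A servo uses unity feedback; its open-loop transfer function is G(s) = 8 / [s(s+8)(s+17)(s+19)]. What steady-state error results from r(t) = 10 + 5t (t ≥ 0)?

One free integrator in G(s): this is a type 1 system. Treating each term separately:
  • 10: tracked with zero error.
  • 5t: e_ss = 5/K_v with K_v=1/323 → 1615.
Total e_ss = 1615.

1615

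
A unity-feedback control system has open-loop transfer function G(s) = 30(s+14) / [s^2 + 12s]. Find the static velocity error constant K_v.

35

Factoring s from the denominator leaves a polynomial with constant term 12, so the system is type 1.
K_v = lim_{s→0} s·G(s) = 30·14 / 12 = 35.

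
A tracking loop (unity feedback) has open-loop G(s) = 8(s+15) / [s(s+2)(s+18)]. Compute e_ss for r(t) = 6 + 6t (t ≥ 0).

The open loop has one pole at the origin → type 1 system. Treating each term separately:
  • 6: tracked with zero error.
  • 6t: e_ss = 6/K_v with K_v=10/3 → 1.8.
Total e_ss = 1.8.

1.8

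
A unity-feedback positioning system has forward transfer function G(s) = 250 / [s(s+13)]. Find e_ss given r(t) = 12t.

G(s) has one factor of s in the denominator, so the system is type 1.
K_v = lim_{s→0} s·G(s) = 250 / (13) = 250/13.
e_ss = 12/K_v = 12/(250/13) = 0.624.

0.624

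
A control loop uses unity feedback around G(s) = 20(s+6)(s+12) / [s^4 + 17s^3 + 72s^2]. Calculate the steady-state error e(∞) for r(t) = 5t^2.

0.5

Factoring s^2 from the denominator leaves a polynomial with constant term 72, so the system is type 2.
K_a = lim_{s→0} s^2·G(s) = 20·6·12 / 72 = 20.
r(t) = 5t^2 gives R(s) = 10/s^3.
e_ss = 10/K_a = 10/20 = 0.5.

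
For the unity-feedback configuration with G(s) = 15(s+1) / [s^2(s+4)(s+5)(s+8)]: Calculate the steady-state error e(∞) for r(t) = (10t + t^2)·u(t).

64/3

The open loop has two poles at the origin → type 2 system. Taking each input component in turn:
  • 10t: tracked with zero error.
  • t^2: e_ss = 2/K_a with K_a=3/32 → 64/3.
Total e_ss = 64/3.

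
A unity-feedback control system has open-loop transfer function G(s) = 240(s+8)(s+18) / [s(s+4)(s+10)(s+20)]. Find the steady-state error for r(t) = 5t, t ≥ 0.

25/216

System type = 1 (one pole at s=0).
K_v = lim_{s→0} s·G(s) = 240·8·18 / (4·10·20) = 43.2.
e_ss = 5/K_v = 5/43.2 = 25/216.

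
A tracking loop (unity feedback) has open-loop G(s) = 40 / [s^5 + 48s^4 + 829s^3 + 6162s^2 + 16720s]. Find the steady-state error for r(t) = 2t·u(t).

836

Lowest-order denominator term is 16720s, so the open loop has 1 pole at the origin → type 1 system.
K_v = lim_{s→0} s·G(s) = 40 / 16720 = 1/418.
e_ss = 2/K_v = 2/(1/418) = 836.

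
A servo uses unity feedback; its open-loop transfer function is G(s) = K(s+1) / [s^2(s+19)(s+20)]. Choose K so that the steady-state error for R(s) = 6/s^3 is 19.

System type = 2 (two poles at s=0).
K_a = lim_{s→0} s^2·G(s) = K·1 / (19·20) = (1/380)·K.
e_ss = 6/K_a = 19 ⇒ K_a = 6/19 ⇒ K = (6/19)/(1/380) = 120.

120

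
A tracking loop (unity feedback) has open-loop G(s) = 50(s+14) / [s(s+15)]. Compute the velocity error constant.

System type = 1 (one pole at s=0).
K_v = lim_{s→0} s·G(s) = 50·14 / (15) = 140/3.

140/3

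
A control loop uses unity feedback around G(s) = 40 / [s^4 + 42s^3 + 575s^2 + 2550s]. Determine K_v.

4/255

Lowest-order denominator term is 2550s, so the open loop has 1 pole at the origin → type 1 system.
K_v = lim_{s→0} s·G(s) = 40 / 2550 = 4/255.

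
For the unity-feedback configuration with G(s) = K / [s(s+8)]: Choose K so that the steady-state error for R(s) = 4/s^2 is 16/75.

G(s) has one factor of s in the denominator, so the system is type 1.
K_v = lim_{s→0} s·G(s) = K / (8) = 0.125·K.
e_ss = 4/K_v = 16/75 ⇒ K_v = 18.75 ⇒ K = 18.75/0.125 = 150.

150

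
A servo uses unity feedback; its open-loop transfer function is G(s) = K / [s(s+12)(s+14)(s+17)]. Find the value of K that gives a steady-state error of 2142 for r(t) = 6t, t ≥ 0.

8

System type = 1 (one pole at s=0).
K_v = lim_{s→0} s·G(s) = K / (12·14·17) = (1/2856)·K.
e_ss = 6/K_v = 2142 ⇒ K_v = 1/357 ⇒ K = (1/357)/(1/2856) = 8.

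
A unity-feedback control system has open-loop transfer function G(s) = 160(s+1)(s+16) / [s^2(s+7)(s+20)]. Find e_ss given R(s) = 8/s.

0

Two free integrators in G(s): this is a type 2 system.
A type-2 system has K_p = ∞, so it tracks a step input with zero steady-state error.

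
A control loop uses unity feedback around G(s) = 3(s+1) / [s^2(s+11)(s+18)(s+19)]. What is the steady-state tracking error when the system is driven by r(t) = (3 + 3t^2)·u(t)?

System type = 2 (two poles at s=0). Taking each input component in turn:
  • 3: tracked with zero error.
  • 3t^2: e_ss = 6/K_a with K_a=1/1254 → 7524.
Total e_ss = 7524.

7524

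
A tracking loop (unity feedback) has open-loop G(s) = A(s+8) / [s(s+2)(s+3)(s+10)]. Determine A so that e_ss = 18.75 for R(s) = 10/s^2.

4

System type = 1 (one pole at s=0).
K_v = lim_{s→0} s·G(s) = A·8 / (2·3·10) = (2/15)·A.
e_ss = 10/K_v = 18.75 ⇒ K_v = 8/15 ⇒ A = (8/15)/(2/15) = 4.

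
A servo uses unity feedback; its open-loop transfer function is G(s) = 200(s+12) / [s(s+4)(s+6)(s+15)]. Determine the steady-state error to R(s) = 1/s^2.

0.15

One free integrator in G(s): this is a type 1 system.
K_v = lim_{s→0} s·G(s) = 200·12 / (4·6·15) = 20/3.
e_ss = 1/K_v = 1/(20/3) = 0.15.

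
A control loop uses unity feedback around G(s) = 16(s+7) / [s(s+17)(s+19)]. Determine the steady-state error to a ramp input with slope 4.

323/28

One free integrator in G(s): this is a type 1 system.
K_v = lim_{s→0} s·G(s) = 16·7 / (17·19) = 112/323.
e_ss = 4/K_v = 4/(112/323) = 323/28.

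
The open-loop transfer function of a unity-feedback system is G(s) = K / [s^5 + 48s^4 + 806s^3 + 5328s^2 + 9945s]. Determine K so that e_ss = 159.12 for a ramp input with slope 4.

The denominator has no term below 9945s — 1 pole at s=0, type 1.
K_v = lim_{s→0} s·G(s) = K / 9945 = (1/9945)·K.
e_ss = 4/K_v = 159.12 ⇒ K_v = 50/1989 ⇒ K = (50/1989)/(1/9945) = 250.

250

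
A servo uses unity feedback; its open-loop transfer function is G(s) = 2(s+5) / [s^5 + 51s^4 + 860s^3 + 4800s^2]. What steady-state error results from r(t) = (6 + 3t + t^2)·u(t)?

The denominator has no term below 4800s^2 — 2 poles at s=0, type 2. By superposition:
  • 6: tracked with zero error.
  • 3t: tracked with zero error.
  • t^2: e_ss = 2/K_a with K_a=1/480 → 960.
Total e_ss = 960.

960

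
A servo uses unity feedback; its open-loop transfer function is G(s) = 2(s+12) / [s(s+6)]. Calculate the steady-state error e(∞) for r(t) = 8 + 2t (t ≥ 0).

0.5

The open loop has one pole at the origin → type 1 system. Taking each input component in turn:
  • 8: tracked with zero error.
  • 2t: e_ss = 2/K_v with K_v=4 → 0.5.
Total e_ss = 0.5.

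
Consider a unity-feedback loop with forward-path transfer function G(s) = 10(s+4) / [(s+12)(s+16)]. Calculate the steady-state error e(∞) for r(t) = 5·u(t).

System type = 0 (no poles at s=0).
K_p = lim_{s→0} G(s) = 10·4 / (12·16) = 5/24.
e_ss = 5/(1 + K_p) = 5/(29/24) = 120/29.

120/29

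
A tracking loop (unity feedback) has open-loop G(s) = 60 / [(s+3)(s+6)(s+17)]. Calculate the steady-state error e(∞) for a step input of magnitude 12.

G(s) has no factors of s in the denominator, so the system is type 0.
K_p = lim_{s→0} G(s) = 60 / (3·6·17) = 10/51.
e_ss = 12/(1 + K_p) = 12/(61/51) = 612/61.

612/61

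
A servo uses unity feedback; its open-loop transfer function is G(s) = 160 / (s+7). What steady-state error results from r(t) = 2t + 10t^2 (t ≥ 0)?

No free integrators in G(s): this is a type 0 system. By superposition:
  • 2t: a type-0 system cannot track it, e_ss → ∞.
  • 10t^2: a type-0 system cannot track it, e_ss → ∞.
The unbounded component dominates.

infinity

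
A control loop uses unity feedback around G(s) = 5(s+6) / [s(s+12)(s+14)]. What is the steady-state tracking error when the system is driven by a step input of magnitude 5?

System type = 1 (one pole at s=0).
K_p = ∞ for a type-1 system; e_ss to a step is zero.

0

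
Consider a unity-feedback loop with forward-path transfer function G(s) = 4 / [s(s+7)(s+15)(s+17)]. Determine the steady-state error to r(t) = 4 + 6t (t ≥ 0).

2677.5

The open loop has one pole at the origin → type 1 system. Taking each input component in turn:
  • 4: tracked with zero error.
  • 6t: e_ss = 6/K_v with K_v=4/1785 → 2677.5.
Total e_ss = 2677.5.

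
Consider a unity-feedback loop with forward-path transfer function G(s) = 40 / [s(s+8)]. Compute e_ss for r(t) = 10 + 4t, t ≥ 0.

0.8

The open loop has one pole at the origin → type 1 system. Taking each input component in turn:
  • 10: tracked with zero error.
  • 4t: e_ss = 4/K_v with K_v=5 → 0.8.
Total e_ss = 0.8.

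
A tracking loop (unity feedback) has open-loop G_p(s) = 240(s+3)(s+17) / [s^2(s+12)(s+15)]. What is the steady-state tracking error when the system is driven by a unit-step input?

0

G_p(s) has two factors of s in the denominator, so the system is type 2.
A type-2 system has K_p = ∞, so it tracks a step input with zero steady-state error.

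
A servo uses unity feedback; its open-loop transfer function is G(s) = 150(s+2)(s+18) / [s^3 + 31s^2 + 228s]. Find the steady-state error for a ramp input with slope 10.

Factoring s from the denominator leaves a polynomial with constant term 228, so the system is type 1.
K_v = lim_{s→0} s·G(s) = 150·2·18 / 228 = 450/19.
e_ss = 10/K_v = 10/(450/19) = 19/45.

19/45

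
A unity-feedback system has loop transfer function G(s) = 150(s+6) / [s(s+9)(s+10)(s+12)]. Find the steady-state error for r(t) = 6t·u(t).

G(s) has one factor of s in the denominator, so the system is type 1.
K_v = lim_{s→0} s·G(s) = 150·6 / (9·10·12) = 5/6.
e_ss = 6/K_v = 6/(5/6) = 7.2.

7.2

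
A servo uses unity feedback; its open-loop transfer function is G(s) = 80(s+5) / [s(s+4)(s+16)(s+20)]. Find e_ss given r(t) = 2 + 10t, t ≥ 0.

32

One free integrator in G(s): this is a type 1 system. Taking each input component in turn:
  • 2: tracked with zero error.
  • 10t: e_ss = 10/K_v with K_v=0.3125 → 32.
Total e_ss = 32.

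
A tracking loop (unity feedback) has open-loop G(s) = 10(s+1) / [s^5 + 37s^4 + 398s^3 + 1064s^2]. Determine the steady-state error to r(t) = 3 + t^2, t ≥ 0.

212.8

Lowest-order denominator term is 1064s^2, so the open loop has 2 poles at the origin → type 2 system. By superposition:
  • 3: tracked with zero error.
  • t^2: e_ss = 2/K_a with K_a=5/532 → 212.8.
Total e_ss = 212.8.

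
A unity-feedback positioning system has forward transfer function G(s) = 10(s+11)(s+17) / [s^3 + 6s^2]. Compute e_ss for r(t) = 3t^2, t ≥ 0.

Factoring s^2 from the denominator leaves a polynomial with constant term 6, so the system is type 2.
K_a = lim_{s→0} s^2·G(s) = 10·11·17 / 6 = 935/3.
r(t) = 3t^2 gives R(s) = 6/s^3.
e_ss = 6/K_a = 6/(935/3) = 18/935.

18/935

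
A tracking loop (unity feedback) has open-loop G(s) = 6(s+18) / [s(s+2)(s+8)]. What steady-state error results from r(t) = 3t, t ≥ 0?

4/9

G(s) has one factor of s in the denominator, so the system is type 1.
K_v = lim_{s→0} s·G(s) = 6·18 / (2·8) = 6.75.
e_ss = 3/K_v = 3/6.75 = 4/9.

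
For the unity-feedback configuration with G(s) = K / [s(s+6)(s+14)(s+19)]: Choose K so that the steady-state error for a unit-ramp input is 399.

System type = 1 (one pole at s=0).
K_v = lim_{s→0} s·G(s) = K / (6·14·19) = (1/1596)·K.
e_ss = 1/K_v = 399 ⇒ K_v = 1/399 ⇒ K = (1/399)/(1/1596) = 4.

4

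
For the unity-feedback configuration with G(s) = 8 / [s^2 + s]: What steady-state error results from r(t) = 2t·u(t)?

0.25

Factoring s from the denominator leaves a polynomial with constant term 1, so the system is type 1.
K_v = lim_{s→0} s·G(s) = 8 / 1 = 8.
e_ss = 2/K_v = 2/8 = 0.25.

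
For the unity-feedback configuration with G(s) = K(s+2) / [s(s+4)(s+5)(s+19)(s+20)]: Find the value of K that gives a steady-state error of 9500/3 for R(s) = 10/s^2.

One free integrator in G(s): this is a type 1 system.
K_v = lim_{s→0} s·G(s) = K·2 / (4·5·19·20) = (1/3800)·K.
e_ss = 10/K_v = 9500/3 ⇒ K_v = 3/950 ⇒ K = (3/950)/(1/3800) = 12.

12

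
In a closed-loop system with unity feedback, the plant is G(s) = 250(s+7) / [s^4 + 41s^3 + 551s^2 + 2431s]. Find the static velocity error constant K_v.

Factoring s from the denominator leaves a polynomial with constant term 2431, so the system is type 1.
K_v = lim_{s→0} s·G(s) = 250·7 / 2431 = 1750/2431.

1750/2431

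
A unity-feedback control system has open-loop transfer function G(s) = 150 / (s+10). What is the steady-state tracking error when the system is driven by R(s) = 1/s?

0.0625

G(s) has no factors of s in the denominator, so the system is type 0.
K_p = lim_{s→0} G(s) = 150 / (10) = 15.
e_ss = 1/(1 + K_p) = 1/16 = 0.0625.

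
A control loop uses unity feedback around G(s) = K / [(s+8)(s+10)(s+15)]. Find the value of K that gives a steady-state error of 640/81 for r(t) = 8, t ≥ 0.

The open loop has no poles at the origin → type 0 system.
K_p = lim_{s→0} G(s) = K / (8·10·15) = (1/1200)·K.
e_ss = 8/(1 + K_p) = 640/81 ⇒ 1 + (1/1200)·K = 1.0125 ⇒ K = 15.

15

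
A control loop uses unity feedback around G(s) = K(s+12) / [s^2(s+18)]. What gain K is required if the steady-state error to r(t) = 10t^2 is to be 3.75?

8

Two free integrators in G(s): this is a type 2 system.
K_a = lim_{s→0} s^2·G(s) = K·12 / (18) = (2/3)·K.
e_ss = 20/K_a = 3.75 ⇒ K_a = 16/3 ⇒ K = (16/3)/(2/3) = 8.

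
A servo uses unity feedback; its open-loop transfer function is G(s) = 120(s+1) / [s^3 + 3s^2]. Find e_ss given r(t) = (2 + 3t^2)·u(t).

Lowest-order denominator term is 3s^2, so the open loop has 2 poles at the origin → type 2 system. Taking each input component in turn:
  • 2: tracked with zero error.
  • 3t^2: e_ss = 6/K_a with K_a=40 → 0.15.
Total e_ss = 0.15.

0.15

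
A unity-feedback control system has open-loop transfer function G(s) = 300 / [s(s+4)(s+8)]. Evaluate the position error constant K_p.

K_p = lim_{s→0} G(s); with 1 pole at the origin the limit diverges, so K_p = ∞.

infinity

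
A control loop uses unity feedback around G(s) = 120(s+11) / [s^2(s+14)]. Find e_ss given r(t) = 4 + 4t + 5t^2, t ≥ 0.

7/66

System type = 2 (two poles at s=0). Taking each input component in turn:
  • 4: tracked with zero error.
  • 4t: tracked with zero error.
  • 5t^2: e_ss = 10/K_a with K_a=660/7 → 7/66.
Total e_ss = 7/66.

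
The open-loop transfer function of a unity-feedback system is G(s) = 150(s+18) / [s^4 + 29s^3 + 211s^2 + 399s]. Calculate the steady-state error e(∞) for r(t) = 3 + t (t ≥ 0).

The denominator has no term below 399s — 1 pole at s=0, type 1. By superposition:
  • 3: tracked with zero error.
  • t: e_ss = 1/K_v with K_v=900/133 → 133/900.
Total e_ss = 133/900.

133/900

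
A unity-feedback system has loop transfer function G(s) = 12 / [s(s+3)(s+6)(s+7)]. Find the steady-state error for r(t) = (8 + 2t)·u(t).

The open loop has one pole at the origin → type 1 system. Treating each term separately:
  • 8: tracked with zero error.
  • 2t: e_ss = 2/K_v with K_v=2/21 → 21.
Total e_ss = 21.

21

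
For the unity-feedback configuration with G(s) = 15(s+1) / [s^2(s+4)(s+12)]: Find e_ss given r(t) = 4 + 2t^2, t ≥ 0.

Two free integrators in G(s): this is a type 2 system. By superposition:
  • 4: tracked with zero error.
  • 2t^2: e_ss = 4/K_a with K_a=0.3125 → 12.8.
Total e_ss = 12.8.

12.8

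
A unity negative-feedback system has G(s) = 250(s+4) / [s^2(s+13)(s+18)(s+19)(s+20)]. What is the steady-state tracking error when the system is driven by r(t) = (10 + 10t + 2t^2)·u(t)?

Two free integrators in G(s): this is a type 2 system. Taking each input component in turn:
  • 10: tracked with zero error.
  • 10t: tracked with zero error.
  • 2t^2: e_ss = 4/K_a with K_a=25/2223 → 355.68.
Total e_ss = 355.68.

355.68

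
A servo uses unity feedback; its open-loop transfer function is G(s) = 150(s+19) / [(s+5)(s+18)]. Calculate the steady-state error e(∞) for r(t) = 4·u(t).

No free integrators in G(s): this is a type 0 system.
K_p = lim_{s→0} G(s) = 150·19 / (5·18) = 95/3.
e_ss = 4/(1 + K_p) = 4/(98/3) = 6/49.

6/49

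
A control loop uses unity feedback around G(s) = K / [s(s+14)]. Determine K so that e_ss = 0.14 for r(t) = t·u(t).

100

The open loop has one pole at the origin → type 1 system.
K_v = lim_{s→0} s·G(s) = K / (14) = (1/14)·K.
e_ss = 1/K_v = 0.14 ⇒ K_v = 50/7 ⇒ K = (50/7)/(1/14) = 100.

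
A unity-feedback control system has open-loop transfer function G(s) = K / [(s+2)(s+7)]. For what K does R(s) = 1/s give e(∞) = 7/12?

10

The open loop has no poles at the origin → type 0 system.
K_p = lim_{s→0} G(s) = K / (2·7) = (1/14)·K.
e_ss = 1/(1 + K_p) = 7/12 ⇒ 1 + (1/14)·K = 12/7 ⇒ K = 10.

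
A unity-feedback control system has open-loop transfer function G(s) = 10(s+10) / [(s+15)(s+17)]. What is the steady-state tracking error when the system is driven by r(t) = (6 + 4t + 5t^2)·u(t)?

infinity

The open loop has no poles at the origin → type 0 system. By superposition:
  • 6: e_ss = 6/(1+K_p) with K_p=20/51 → 306/71.
  • 4t: a type-0 system cannot track it, e_ss → ∞.
  • 5t^2: a type-0 system cannot track it, e_ss → ∞.
The unbounded component dominates.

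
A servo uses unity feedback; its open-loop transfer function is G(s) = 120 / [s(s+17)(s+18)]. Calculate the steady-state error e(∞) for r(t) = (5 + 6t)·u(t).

15.3

The open loop has one pole at the origin → type 1 system. By superposition:
  • 5: tracked with zero error.
  • 6t: e_ss = 6/K_v with K_v=20/51 → 15.3.
Total e_ss = 15.3.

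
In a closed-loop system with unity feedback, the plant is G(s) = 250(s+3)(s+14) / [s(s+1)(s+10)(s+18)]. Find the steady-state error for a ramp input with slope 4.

12/175

One free integrator in G(s): this is a type 1 system.
K_v = lim_{s→0} s·G(s) = 250·3·14 / (1·10·18) = 175/3.
e_ss = 4/K_v = 4/(175/3) = 12/175.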